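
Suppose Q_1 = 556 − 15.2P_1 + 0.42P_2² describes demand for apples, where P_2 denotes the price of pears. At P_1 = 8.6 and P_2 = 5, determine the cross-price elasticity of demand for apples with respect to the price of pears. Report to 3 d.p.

At P_1 = 8.6 and P_2 = 5: Q_1 = 435.78.
∂Q_1/∂P_2 = 0.84P_2 = 0.84(5) = 4.2000.
ε = (∂Q_1/∂P_2)(P_2/Q_1) = 4.2000 × (5/435.78) ≈ 0.048.

0.048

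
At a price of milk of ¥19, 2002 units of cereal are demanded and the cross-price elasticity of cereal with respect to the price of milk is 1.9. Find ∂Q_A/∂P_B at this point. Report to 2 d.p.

ε = (∂Q_A/∂P_B)·(P_B/Q_A) ⇒ ∂Q_A/∂P_B = ε·Q_A/P_B = 1.9 × 2002/19 ≈ 200.20.

200.20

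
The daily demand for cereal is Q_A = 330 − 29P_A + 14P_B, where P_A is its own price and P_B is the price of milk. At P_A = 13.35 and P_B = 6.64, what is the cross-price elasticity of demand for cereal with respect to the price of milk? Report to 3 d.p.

At P_A = 13.35 and P_B = 6.64: Q_A = 35.81.
∂Q_A/∂P_B = 14.
ε = (∂Q_A/∂P_B)(P_B/Q_A) = 14 × (6.64/35.81) ≈ 2.596.

2.596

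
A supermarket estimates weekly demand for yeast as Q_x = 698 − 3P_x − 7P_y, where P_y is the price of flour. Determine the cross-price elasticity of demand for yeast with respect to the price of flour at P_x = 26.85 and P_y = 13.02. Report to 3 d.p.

-0.173

At P_x = 26.85 and P_y = 13.02: Q_x = 526.31.
∂Q_x/∂P_y = -7.
ε = (∂Q_x/∂P_y)(P_y/Q_x) = -7 × (13.02/526.31) ≈ -0.173.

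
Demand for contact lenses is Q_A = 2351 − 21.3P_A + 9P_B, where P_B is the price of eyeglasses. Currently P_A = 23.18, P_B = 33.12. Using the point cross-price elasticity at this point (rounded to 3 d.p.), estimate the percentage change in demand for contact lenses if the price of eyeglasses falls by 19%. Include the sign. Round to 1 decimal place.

At P_A = 23.18, P_B = 33.12: Q_A = 2155.346.
∂Q_A/∂P_B = 9.
ε = (∂Q_A/∂P_B)(P_B/Q_A) = 9.0000 × 33.12/2155.346 ≈ 0.138.
%ΔQ_A ≈ ε × %ΔP_B = 0.138 × (-19%) = -2.6%.

-2.6%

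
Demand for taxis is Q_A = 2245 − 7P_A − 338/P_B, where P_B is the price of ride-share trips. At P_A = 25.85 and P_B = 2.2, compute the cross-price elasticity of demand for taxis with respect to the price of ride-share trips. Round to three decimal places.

0.080

At P_A = 25.85 and P_B = 2.2: Q_A = 1910.414.
∂Q_A/∂P_B = 338/P_B² = 69.8347.
ε = (∂Q_A/∂P_B)(P_B/Q_A) = 69.8347 × (2.2/1910.414) ≈ 0.080.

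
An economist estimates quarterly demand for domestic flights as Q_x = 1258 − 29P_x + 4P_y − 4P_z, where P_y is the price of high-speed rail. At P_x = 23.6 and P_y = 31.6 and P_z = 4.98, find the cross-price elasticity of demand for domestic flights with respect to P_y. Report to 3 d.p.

At P_x = 23.6 and P_y = 31.6 and P_z = 4.98: Q_x = 680.08.
∂Q_x/∂P_y = 4.
ε = (∂Q_x/∂P_y)(P_y/Q_x) = 4 × (31.6/680.08) ≈ 0.186.

0.186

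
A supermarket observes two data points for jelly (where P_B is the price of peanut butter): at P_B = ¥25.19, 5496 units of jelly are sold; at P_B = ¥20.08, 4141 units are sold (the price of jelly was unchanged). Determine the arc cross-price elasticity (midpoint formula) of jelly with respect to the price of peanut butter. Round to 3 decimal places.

1.246

ΔQ_A = 4141 − 5496 = -1355; ΔP_B = 20.08 − 25.19 = -5.11.
Midpoints: Q̄_A = 4818.5, P̄_B = 22.63.
ε = (ΔQ_A/Q̄_A)/(ΔP_B/P̄_B) = (-1355/4818.5)/(-5.11/22.63) ≈ 1.246.
ε > 0: jelly and peanut butter are substitutes.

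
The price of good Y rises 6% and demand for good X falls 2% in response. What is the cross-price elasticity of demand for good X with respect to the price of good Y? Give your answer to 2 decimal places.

-0.33

ε = (%ΔQ of good X) / (%ΔP of good Y) = (-2%) / (6%) ≈ -0.33.
Negative cross-price elasticity: complements.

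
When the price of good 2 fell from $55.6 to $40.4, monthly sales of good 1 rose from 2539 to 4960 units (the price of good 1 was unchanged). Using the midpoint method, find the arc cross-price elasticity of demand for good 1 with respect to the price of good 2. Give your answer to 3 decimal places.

ΔQ_1 = 4960 − 2539 = 2421; ΔP_2 = 40.4 − 55.6 = -15.2.
Midpoints: Q̄_1 = 3749.5, P̄_2 = 48.00.
ε = (ΔQ_1/Q̄_1)/(ΔP_2/P̄_2) = (2421/3749.5)/(-15.2/48.00) ≈ -2.039.

-2.039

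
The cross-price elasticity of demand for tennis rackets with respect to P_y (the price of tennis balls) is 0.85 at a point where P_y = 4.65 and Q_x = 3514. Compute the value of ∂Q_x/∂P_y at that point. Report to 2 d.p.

ε = (∂Q_x/∂P_y)·(P_y/Q_x) ⇒ ∂Q_x/∂P_y = ε·Q_x/P_y = 0.85 × 3514/4.65 ≈ 642.34.

642.34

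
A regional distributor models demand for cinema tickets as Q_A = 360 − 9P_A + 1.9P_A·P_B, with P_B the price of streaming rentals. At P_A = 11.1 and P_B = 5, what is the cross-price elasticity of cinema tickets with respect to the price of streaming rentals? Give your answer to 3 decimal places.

At P_A = 11.1 and P_B = 5: Q_A = 365.55.
∂Q_A/∂P_B = 1.9P_A = 1.9(11.1) = 21.0900.
ε = (∂Q_A/∂P_B)(P_B/Q_A) = 21.0900 × (5/365.55) ≈ 0.288.
ε > 0: substitutes.

0.288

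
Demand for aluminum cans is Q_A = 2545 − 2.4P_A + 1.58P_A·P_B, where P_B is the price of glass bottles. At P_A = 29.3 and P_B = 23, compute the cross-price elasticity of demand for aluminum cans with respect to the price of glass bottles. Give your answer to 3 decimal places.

At P_A = 29.3 and P_B = 23: Q_A = 3539.442.
∂Q_A/∂P_B = 1.58P_A = 1.58(29.3) = 46.2940.
ε = (∂Q_A/∂P_B)(P_B/Q_A) = 46.2940 × (23/3539.442) ≈ 0.301.
ε > 0: substitutes.

0.301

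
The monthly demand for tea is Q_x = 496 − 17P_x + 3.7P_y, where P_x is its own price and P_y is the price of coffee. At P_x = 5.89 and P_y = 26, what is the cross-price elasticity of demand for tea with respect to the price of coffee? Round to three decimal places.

0.196

At P_x = 5.89 and P_y = 26: Q_x = 492.07.
∂Q_x/∂P_y = 3.7.
ε = (∂Q_x/∂P_y)(P_y/Q_x) = 3.7 × (26/492.07) ≈ 0.196.
Since ε > 0, tea and coffee are substitutes.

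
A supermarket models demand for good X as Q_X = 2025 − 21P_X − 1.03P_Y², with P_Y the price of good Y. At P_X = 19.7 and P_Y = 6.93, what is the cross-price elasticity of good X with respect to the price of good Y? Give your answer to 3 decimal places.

-0.063

At P_X = 19.7 and P_Y = 6.93: Q_X = 1561.834.
∂Q_X/∂P_Y = -2.06P_Y = -2.06(6.93) = -14.2758.
ε = (∂Q_X/∂P_Y)(P_Y/Q_X) = -14.2758 × (6.93/1561.834) ≈ -0.063.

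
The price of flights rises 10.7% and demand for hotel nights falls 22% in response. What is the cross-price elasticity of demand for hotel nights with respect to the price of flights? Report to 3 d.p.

-2.056

ε = (%ΔQ of hotel nights) / (%ΔP of flights) = (-22%) / (10.7%) ≈ -2.056.
Negative cross-price elasticity: complements.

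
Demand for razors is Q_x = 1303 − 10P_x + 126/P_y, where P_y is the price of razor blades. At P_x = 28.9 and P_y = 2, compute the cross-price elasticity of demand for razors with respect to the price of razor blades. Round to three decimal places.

-0.058

At P_x = 28.9 and P_y = 2: Q_x = 1077.
∂Q_x/∂P_y = −126/P_y² = -31.5000.
ε = (∂Q_x/∂P_y)(P_y/Q_x) = -31.5000 × (2/1077) ≈ -0.058.
ε < 0: complements.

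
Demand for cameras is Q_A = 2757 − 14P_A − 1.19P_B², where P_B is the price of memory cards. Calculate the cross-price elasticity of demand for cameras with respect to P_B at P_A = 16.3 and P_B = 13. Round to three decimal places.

-0.173

At P_A = 16.3 and P_B = 13: Q_A = 2327.69.
∂Q_A/∂P_B = -2.38P_B = -2.38(13) = -30.9400.
ε = (∂Q_A/∂P_B)(P_B/Q_A) = -30.9400 × (13/2327.69) ≈ -0.173.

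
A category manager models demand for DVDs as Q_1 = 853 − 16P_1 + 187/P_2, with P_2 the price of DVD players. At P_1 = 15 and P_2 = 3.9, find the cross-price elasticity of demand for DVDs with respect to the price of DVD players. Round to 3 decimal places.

At P_1 = 15 and P_2 = 3.9: Q_1 = 660.949.
∂Q_1/∂P_2 = −187/P_2² = -12.2945.
ε = (∂Q_1/∂P_2)(P_2/Q_1) = -12.2945 × (3.9/660.949) ≈ -0.073.
ε < 0: complements.

-0.073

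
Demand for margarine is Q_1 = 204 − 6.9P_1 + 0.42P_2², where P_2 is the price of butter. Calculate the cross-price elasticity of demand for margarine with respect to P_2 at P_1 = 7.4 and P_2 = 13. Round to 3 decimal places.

0.634

At P_1 = 7.4 and P_2 = 13: Q_1 = 223.92.
∂Q_1/∂P_2 = 0.84P_2 = 0.84(13) = 10.9200.
ε = (∂Q_1/∂P_2)(P_2/Q_1) = 10.9200 × (13/223.92) ≈ 0.634.
ε > 0: substitutes.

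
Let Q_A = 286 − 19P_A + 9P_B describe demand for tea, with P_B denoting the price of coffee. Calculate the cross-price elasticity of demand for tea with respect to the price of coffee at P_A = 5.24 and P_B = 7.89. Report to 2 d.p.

0.28

At P_A = 5.24 and P_B = 7.89: Q_A = 257.45.
∂Q_A/∂P_B = 9.
ε = (∂Q_A/∂P_B)(P_B/Q_A) = 9 × (7.89/257.45) ≈ 0.28.
Since ε > 0, tea and coffee are substitutes.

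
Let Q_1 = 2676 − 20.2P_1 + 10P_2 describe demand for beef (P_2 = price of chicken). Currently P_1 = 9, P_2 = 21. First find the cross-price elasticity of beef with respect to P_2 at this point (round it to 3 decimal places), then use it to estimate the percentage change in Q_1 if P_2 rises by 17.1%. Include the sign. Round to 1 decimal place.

1.3%

At P_1 = 9, P_2 = 21: Q_1 = 2704.2.
∂Q_1/∂P_2 = 10.
ε = (∂Q_1/∂P_2)(P_2/Q_1) = 10.0000 × 21/2704.2 ≈ 0.078.
%ΔQ_1 ≈ ε × %ΔP_2 = 0.078 × (17.1%) = 1.3%.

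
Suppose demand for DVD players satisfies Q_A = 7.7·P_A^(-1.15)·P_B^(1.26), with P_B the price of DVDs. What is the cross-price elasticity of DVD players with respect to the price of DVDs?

In a log-linear (constant-elasticity) demand function, the coefficient on the exponent of P_B is the cross-price elasticity.
ε = 1.26. Positive, so DVD players and DVDs are substitutes.

1.26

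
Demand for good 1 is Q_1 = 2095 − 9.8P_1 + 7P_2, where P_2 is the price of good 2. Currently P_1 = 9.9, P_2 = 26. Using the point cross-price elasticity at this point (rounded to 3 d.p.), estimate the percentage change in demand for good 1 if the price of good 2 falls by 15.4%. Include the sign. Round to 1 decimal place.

At P_1 = 9.9, P_2 = 26: Q_1 = 2179.98.
∂Q_1/∂P_2 = 7.
ε = (∂Q_1/∂P_2)(P_2/Q_1) = 7.0000 × 26/2179.98 ≈ 0.083.
%ΔQ_1 ≈ ε × %ΔP_2 = 0.083 × (-15.4%) = -1.3%.

-1.3%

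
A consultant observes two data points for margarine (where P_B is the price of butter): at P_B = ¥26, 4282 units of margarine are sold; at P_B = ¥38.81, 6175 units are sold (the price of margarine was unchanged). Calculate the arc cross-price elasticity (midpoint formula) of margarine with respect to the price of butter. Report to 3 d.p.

0.916

ΔQ_A = 6175 − 4282 = 1893; ΔP_B = 38.81 − 26 = 12.81.
Midpoints: Q̄_A = 5228.5, P̄_B = 32.41.
ε = (ΔQ_A/Q̄_A)/(ΔP_B/P̄_B) = (1893/5228.5)/(12.81/32.41) ≈ 0.916.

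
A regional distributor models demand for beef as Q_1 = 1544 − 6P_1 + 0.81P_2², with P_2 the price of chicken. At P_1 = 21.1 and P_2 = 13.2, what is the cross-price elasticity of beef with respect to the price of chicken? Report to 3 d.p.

At P_1 = 21.1 and P_2 = 13.2: Q_1 = 1558.534.
∂Q_1/∂P_2 = 1.62P_2 = 1.62(13.2) = 21.3840.
ε = (∂Q_1/∂P_2)(P_2/Q_1) = 21.3840 × (13.2/1558.534) ≈ 0.181.
ε > 0: substitutes.

0.181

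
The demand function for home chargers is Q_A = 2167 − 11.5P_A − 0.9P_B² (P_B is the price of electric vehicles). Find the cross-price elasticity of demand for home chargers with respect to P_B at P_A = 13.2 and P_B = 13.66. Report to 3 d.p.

At P_A = 13.2 and P_B = 13.66: Q_A = 1847.264.
∂Q_A/∂P_B = -1.8P_B = -1.8(13.66) = -24.5880.
ε = (∂Q_A/∂P_B)(P_B/Q_A) = -24.5880 × (13.66/1847.264) ≈ -0.182.

-0.182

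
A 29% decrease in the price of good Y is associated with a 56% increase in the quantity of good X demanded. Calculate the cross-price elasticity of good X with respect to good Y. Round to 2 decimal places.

ε = (%ΔQ of good X) / (%ΔP of good Y) = (56%) / (-29%) ≈ -1.93.

-1.93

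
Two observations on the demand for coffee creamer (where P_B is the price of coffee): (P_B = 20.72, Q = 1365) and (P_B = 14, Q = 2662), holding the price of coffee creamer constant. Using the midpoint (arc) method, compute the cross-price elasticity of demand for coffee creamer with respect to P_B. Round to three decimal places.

-1.664

ΔQ_A = 2662 − 1365 = 1297; ΔP_B = 14 − 20.72 = -6.72.
Midpoints: Q̄_A = 2013.5, P̄_B = 17.36.
ε = (ΔQ_A/Q̄_A)/(ΔP_B/P̄_B) = (1297/2013.5)/(-6.72/17.36) ≈ -1.664.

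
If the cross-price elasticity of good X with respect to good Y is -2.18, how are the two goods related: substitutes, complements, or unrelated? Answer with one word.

ε = -2.18 < 0, so a higher price of good Y lowers demand for good X: complements.

complements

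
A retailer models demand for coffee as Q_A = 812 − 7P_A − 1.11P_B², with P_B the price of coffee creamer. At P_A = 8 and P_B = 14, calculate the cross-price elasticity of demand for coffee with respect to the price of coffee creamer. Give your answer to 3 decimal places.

-0.808

At P_A = 8 and P_B = 14: Q_A = 538.44.
∂Q_A/∂P_B = -2.22P_B = -2.22(14) = -31.0800.
ε = (∂Q_A/∂P_B)(P_B/Q_A) = -31.0800 × (14/538.44) ≈ -0.808.
ε < 0: complements.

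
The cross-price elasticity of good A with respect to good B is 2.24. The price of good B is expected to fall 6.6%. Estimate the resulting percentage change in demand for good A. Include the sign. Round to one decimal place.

%ΔQ ≈ ε × %ΔP of good B = 2.24 × (-6.6%) = -14.8%.

-14.8%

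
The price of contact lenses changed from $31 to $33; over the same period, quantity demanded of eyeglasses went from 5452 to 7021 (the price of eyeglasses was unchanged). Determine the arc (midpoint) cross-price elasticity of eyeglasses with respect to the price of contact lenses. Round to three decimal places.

4.025

ΔQ_A = 7021 − 5452 = 1569; ΔP_B = 33 − 31 = 2.
Midpoints: Q̄_A = 6236.5, P̄_B = 32.00.
ε = (ΔQ_A/Q̄_A)/(ΔP_B/P̄_B) = (1569/6236.5)/(2/32.00) ≈ 4.025.
ε > 0: eyeglasses and contact lenses are substitutes.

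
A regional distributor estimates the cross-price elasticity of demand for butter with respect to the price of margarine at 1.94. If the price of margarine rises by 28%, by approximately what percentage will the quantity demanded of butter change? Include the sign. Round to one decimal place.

54.3%

%ΔQ ≈ ε × %ΔP of margarine = 1.94 × (28%) = 54.3%.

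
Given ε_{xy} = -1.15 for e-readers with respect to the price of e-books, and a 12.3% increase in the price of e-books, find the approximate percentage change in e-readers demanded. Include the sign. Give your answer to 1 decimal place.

%ΔQ ≈ ε × %ΔP of e-books = -1.15 × (12.3%) = -14.1%.
Demand for e-readers falls by about 14.1%.

-14.1%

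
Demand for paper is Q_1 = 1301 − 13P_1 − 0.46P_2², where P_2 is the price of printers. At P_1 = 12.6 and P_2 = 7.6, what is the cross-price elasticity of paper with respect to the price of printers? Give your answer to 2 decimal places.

-0.05

At P_1 = 12.6 and P_2 = 7.6: Q_1 = 1110.630.
∂Q_1/∂P_2 = -0.92P_2 = -0.92(7.6) = -6.9920.
ε = (∂Q_1/∂P_2)(P_2/Q_1) = -6.9920 × (7.6/1110.630) ≈ -0.05.
ε < 0: complements.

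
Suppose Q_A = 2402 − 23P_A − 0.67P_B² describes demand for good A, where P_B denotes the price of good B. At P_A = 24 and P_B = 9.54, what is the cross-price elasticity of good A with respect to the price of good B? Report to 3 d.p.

-0.068

At P_A = 24 and P_B = 9.54: Q_A = 1789.022.
∂Q_A/∂P_B = -1.34P_B = -1.34(9.54) = -12.7836.
ε = (∂Q_A/∂P_B)(P_B/Q_A) = -12.7836 × (9.54/1789.022) ≈ -0.068.
ε < 0: complements.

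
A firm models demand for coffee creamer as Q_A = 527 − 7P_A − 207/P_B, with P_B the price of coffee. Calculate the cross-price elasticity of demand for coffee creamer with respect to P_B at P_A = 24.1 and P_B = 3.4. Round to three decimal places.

0.205

At P_A = 24.1 and P_B = 3.4: Q_A = 297.418.
∂Q_A/∂P_B = 207/P_B² = 17.9066.
ε = (∂Q_A/∂P_B)(P_B/Q_A) = 17.9066 × (3.4/297.418) ≈ 0.205.
ε > 0: substitutes.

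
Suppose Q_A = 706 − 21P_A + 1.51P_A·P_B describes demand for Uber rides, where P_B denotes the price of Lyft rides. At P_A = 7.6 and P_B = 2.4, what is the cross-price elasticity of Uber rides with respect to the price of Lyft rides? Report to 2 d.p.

At P_A = 7.6 and P_B = 2.4: Q_A = 573.942.
∂Q_A/∂P_B = 1.51P_A = 1.51(7.6) = 11.4760.
ε = (∂Q_A/∂P_B)(P_B/Q_A) = 11.4760 × (2.4/573.942) ≈ 0.05.

0.05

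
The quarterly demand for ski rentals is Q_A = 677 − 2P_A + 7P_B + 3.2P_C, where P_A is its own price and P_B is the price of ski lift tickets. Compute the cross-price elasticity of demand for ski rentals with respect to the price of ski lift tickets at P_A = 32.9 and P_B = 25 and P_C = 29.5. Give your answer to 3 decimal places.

At P_A = 32.9 and P_B = 25 and P_C = 29.5: Q_A = 880.6.
∂Q_A/∂P_B = 7.
ε = (∂Q_A/∂P_B)(P_B/Q_A) = 7 × (25/880.6) ≈ 0.199.
Since ε > 0, ski rentals and ski lift tickets are substitutes.

0.199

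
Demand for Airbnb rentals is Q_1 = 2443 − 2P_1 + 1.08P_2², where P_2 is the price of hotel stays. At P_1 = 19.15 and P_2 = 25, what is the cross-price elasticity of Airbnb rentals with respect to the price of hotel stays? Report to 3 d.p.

0.438

At P_1 = 19.15 and P_2 = 25: Q_1 = 3079.7.
∂Q_1/∂P_2 = 2.16P_2 = 2.16(25) = 54.0000.
ε = (∂Q_1/∂P_2)(P_2/Q_1) = 54.0000 × (25/3079.7) ≈ 0.438.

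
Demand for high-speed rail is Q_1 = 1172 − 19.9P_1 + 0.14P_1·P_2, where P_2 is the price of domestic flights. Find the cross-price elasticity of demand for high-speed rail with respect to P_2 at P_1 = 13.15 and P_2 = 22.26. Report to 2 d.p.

At P_1 = 13.15 and P_2 = 22.26: Q_1 = 951.296.
∂Q_1/∂P_2 = 0.14P_1 = 0.14(13.15) = 1.8410.
ε = (∂Q_1/∂P_2)(P_2/Q_1) = 1.8410 × (22.26/951.296) ≈ 0.04.

0.04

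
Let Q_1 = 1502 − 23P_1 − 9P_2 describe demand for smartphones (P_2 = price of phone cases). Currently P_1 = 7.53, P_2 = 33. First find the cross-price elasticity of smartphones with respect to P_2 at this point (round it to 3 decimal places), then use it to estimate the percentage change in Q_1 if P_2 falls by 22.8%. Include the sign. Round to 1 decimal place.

At P_1 = 7.53, P_2 = 33: Q_1 = 1031.81.
∂Q_1/∂P_2 = -9.
ε = (∂Q_1/∂P_2)(P_2/Q_1) = -9.0000 × 33/1031.81 ≈ -0.288.
%ΔQ_1 ≈ ε × %ΔP_2 = -0.288 × (-22.8%) = 6.6%.

6.6%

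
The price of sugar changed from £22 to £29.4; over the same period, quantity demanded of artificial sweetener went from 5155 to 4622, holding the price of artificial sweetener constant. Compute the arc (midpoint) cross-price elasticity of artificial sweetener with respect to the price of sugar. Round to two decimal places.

ΔQ_A = 4622 − 5155 = -533; ΔP_B = 29.4 − 22 = 7.4.
Midpoints: Q̄_A = 4888.5, P̄_B = 25.70.
ε = (ΔQ_A/Q̄_A)/(ΔP_B/P̄_B) = (-533/4888.5)/(7.4/25.70) ≈ -0.38.

-0.38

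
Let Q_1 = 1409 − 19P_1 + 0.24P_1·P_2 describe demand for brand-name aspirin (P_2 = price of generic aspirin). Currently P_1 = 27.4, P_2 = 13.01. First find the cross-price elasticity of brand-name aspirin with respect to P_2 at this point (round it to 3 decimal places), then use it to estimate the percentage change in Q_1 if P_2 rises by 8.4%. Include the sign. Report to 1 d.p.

At P_1 = 27.4, P_2 = 13.01: Q_1 = 973.954.
∂Q_1/∂P_2 = 0.24P_1 = 6.5760.
ε = (∂Q_1/∂P_2)(P_2/Q_1) = 6.5760 × 13.01/973.954 ≈ 0.088.
%ΔQ_1 ≈ ε × %ΔP_2 = 0.088 × (8.4%) = 0.7%.

0.7%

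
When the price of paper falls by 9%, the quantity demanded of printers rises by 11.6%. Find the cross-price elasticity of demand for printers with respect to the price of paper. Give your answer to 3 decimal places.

ε = (%ΔQ of printers) / (%ΔP of paper) = (11.6%) / (-9%) ≈ -1.289.
Negative cross-price elasticity: complements.

-1.289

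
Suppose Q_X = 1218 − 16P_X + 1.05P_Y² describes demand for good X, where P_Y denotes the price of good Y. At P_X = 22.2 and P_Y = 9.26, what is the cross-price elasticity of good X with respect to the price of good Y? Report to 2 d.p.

0.19

At P_X = 22.2 and P_Y = 9.26: Q_X = 952.835.
∂Q_X/∂P_Y = 2.1P_Y = 2.1(9.26) = 19.4460.
ε = (∂Q_X/∂P_Y)(P_Y/Q_X) = 19.4460 × (9.26/952.835) ≈ 0.19.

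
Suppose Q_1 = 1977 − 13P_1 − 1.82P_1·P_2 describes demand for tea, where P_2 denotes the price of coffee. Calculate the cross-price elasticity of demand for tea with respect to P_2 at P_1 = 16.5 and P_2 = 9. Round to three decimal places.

At P_1 = 16.5 and P_2 = 9: Q_1 = 1492.23.
∂Q_1/∂P_2 = -1.82P_1 = -1.82(16.5) = -30.0300.
ε = (∂Q_1/∂P_2)(P_2/Q_1) = -30.0300 × (9/1492.23) ≈ -0.181.
ε < 0: complements.

-0.181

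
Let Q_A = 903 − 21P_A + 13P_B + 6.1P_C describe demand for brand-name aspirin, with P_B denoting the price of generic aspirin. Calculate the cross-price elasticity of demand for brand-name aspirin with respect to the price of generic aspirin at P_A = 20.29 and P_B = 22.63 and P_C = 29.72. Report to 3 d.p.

0.309

At P_A = 20.29 and P_B = 22.63 and P_C = 29.72: Q_A = 952.392.
∂Q_A/∂P_B = 13.
ε = (∂Q_A/∂P_B)(P_B/Q_A) = 13 × (22.63/952.392) ≈ 0.309.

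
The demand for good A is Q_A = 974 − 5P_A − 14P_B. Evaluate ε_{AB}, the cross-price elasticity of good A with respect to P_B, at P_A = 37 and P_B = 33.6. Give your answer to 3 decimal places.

-1.476

At P_A = 37 and P_B = 33.6: Q_A = 318.6.
∂Q_A/∂P_B = -14.
ε = (∂Q_A/∂P_B)(P_B/Q_A) = -14 × (33.6/318.6) ≈ -1.476.
Since ε < 0, good A and good B are complements.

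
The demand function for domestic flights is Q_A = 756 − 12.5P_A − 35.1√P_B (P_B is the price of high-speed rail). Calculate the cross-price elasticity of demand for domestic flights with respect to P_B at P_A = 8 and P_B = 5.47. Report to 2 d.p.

At P_A = 8 and P_B = 5.47: Q_A = 573.908.
∂Q_A/∂P_B = -35.1/(2√P_B) = -35.1/(2√5.47) = -7.5038.
ε = (∂Q_A/∂P_B)(P_B/Q_A) = -7.5038 × (5.47/573.908) ≈ -0.07.

-0.07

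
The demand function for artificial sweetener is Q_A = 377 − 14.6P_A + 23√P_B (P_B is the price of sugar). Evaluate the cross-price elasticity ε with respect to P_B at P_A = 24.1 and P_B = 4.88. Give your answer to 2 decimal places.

At P_A = 24.1 and P_B = 4.88: Q_A = 75.949.
∂Q_A/∂P_B = 23/(2√P_B) = 23/(2√4.88) = 5.2058.
ε = (∂Q_A/∂P_B)(P_B/Q_A) = 5.2058 × (4.88/75.949) ≈ 0.33.

0.33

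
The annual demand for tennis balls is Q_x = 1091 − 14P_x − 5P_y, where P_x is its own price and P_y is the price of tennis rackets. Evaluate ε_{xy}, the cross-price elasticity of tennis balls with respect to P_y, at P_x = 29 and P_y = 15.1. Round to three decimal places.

-0.124

At P_x = 29 and P_y = 15.1: Q_x = 609.5.
∂Q_x/∂P_y = -5.
ε = (∂Q_x/∂P_y)(P_y/Q_x) = -5 × (15.1/609.5) ≈ -0.124.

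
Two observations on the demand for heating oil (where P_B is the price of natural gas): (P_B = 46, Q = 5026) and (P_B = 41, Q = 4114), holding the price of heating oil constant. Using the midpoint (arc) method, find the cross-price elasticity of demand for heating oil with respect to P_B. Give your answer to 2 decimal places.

1.74

ΔQ_A = 4114 − 5026 = -912; ΔP_B = 41 − 46 = -5.
Midpoints: Q̄_A = 4570.0, P̄_B = 43.50.
ε = (ΔQ_A/Q̄_A)/(ΔP_B/P̄_B) = (-912/4570.0)/(-5/43.50) ≈ 1.74.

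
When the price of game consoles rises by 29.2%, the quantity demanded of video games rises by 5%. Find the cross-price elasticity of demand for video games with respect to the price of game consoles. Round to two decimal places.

ε = (%ΔQ of video games) / (%ΔP of game consoles) = (5%) / (29.2%) ≈ 0.17.

0.17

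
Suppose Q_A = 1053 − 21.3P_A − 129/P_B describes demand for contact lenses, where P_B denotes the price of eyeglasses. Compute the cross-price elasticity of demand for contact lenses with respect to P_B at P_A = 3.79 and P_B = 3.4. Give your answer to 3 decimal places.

At P_A = 3.79 and P_B = 3.4: Q_A = 934.332.
∂Q_A/∂P_B = 129/P_B² = 11.1592.
ε = (∂Q_A/∂P_B)(P_B/Q_A) = 11.1592 × (3.4/934.332) ≈ 0.041.

0.041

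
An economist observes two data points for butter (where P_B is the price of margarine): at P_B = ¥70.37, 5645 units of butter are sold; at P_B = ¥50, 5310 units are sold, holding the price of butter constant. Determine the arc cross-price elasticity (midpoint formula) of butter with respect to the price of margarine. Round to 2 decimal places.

0.18

ΔQ_A = 5310 − 5645 = -335; ΔP_B = 50 − 70.37 = -20.37.
Midpoints: Q̄_A = 5477.5, P̄_B = 60.19.
ε = (ΔQ_A/Q̄_A)/(ΔP_B/P̄_B) = (-335/5477.5)/(-20.37/60.19) ≈ 0.18.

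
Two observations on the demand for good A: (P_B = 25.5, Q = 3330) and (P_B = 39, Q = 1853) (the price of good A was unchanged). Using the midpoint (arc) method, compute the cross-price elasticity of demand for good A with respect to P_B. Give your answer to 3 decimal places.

-1.362

ΔQ_A = 1853 − 3330 = -1477; ΔP_B = 39 − 25.5 = 13.5.
Midpoints: Q̄_A = 2591.5, P̄_B = 32.25.
ε = (ΔQ_A/Q̄_A)/(ΔP_B/P̄_B) = (-1477/2591.5)/(13.5/32.25) ≈ -1.362.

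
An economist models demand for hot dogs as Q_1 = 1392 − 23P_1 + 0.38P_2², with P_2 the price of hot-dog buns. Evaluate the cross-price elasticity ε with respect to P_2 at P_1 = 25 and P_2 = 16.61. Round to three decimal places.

At P_1 = 25 and P_2 = 16.61: Q_1 = 921.839.
∂Q_1/∂P_2 = 0.76P_2 = 0.76(16.61) = 12.6236.
ε = (∂Q_1/∂P_2)(P_2/Q_1) = 12.6236 × (16.61/921.839) ≈ 0.227.

0.227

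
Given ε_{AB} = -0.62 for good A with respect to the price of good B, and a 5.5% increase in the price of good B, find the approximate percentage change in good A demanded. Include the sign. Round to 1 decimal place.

%ΔQ ≈ ε × %ΔP of good B = -0.62 × (5.5%) = -3.4%.

-3.4%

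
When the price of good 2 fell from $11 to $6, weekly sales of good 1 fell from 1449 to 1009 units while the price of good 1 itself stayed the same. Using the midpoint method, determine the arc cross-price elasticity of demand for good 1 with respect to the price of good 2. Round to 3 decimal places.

ΔQ_1 = 1009 − 1449 = -440; ΔP_2 = 6 − 11 = -5.
Midpoints: Q̄_1 = 1229.0, P̄_2 = 8.50.
ε = (ΔQ_1/Q̄_1)/(ΔP_2/P̄_2) = (-440/1229.0)/(-5/8.50) ≈ 0.609.
ε > 0: good 1 and good 2 are substitutes.

0.609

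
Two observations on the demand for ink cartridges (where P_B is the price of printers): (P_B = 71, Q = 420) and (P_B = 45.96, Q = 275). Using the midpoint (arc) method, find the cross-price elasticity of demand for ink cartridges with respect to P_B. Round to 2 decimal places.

ΔQ_A = 275 − 420 = -145; ΔP_B = 45.96 − 71 = -25.04.
Midpoints: Q̄_A = 347.5, P̄_B = 58.48.
ε = (ΔQ_A/Q̄_A)/(ΔP_B/P̄_B) = (-145/347.5)/(-25.04/58.48) ≈ 0.97.

0.97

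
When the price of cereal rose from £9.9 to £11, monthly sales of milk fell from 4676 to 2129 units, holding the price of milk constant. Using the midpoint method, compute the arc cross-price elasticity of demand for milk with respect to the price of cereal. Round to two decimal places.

-7.11

ΔQ_A = 2129 − 4676 = -2547; ΔP_B = 11 − 9.9 = 1.1.
Midpoints: Q̄_A = 3402.5, P̄_B = 10.45.
ε = (ΔQ_A/Q̄_A)/(ΔP_B/P̄_B) = (-2547/3402.5)/(1.1/10.45) ≈ -7.11.
ε < 0: milk and cereal are complements.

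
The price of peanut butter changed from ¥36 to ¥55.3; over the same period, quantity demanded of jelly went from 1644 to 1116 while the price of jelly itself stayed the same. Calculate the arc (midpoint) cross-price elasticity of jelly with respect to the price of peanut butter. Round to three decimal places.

-0.905

ΔQ_A = 1116 − 1644 = -528; ΔP_B = 55.3 − 36 = 19.3.
Midpoints: Q̄_A = 1380.0, P̄_B = 45.65.
ε = (ΔQ_A/Q̄_A)/(ΔP_B/P̄_B) = (-528/1380.0)/(19.3/45.65) ≈ -0.905.
ε < 0: jelly and peanut butter are complements.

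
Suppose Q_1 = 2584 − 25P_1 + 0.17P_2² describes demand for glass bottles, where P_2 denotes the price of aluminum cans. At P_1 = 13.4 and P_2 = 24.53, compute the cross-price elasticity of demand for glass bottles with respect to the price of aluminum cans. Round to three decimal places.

At P_1 = 13.4 and P_2 = 24.53: Q_1 = 2351.293.
∂Q_1/∂P_2 = 0.34P_2 = 0.34(24.53) = 8.3402.
ε = (∂Q_1/∂P_2)(P_2/Q_1) = 8.3402 × (24.53/2351.293) ≈ 0.087.
ε > 0: substitutes.

0.087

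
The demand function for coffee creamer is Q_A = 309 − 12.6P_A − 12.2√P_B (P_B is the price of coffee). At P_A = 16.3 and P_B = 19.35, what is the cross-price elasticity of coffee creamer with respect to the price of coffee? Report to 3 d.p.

-0.537

At P_A = 16.3 and P_B = 19.35: Q_A = 49.954.
∂Q_A/∂P_B = -12.2/(2√P_B) = -12.2/(2√19.35) = -1.3867.
ε = (∂Q_A/∂P_B)(P_B/Q_A) = -1.3867 × (19.35/49.954) ≈ -0.537.
ε < 0: complements.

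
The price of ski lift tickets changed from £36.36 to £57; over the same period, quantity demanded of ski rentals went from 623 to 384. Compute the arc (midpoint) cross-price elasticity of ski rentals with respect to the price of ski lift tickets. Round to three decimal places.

-1.074

ΔQ_A = 384 − 623 = -239; ΔP_B = 57 − 36.36 = 20.64.
Midpoints: Q̄_A = 503.5, P̄_B = 46.68.
ε = (ΔQ_A/Q̄_A)/(ΔP_B/P̄_B) = (-239/503.5)/(20.64/46.68) ≈ -1.074.
ε < 0: ski rentals and ski lift tickets are complements.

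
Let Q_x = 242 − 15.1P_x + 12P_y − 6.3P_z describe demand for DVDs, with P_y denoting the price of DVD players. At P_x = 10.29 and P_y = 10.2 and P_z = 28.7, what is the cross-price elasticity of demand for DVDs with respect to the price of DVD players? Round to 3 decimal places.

At P_x = 10.29 and P_y = 10.2 and P_z = 28.7: Q_x = 28.211.
∂Q_x/∂P_y = 12.
ε = (∂Q_x/∂P_y)(P_y/Q_x) = 12 × (10.2/28.211) ≈ 4.339.

4.339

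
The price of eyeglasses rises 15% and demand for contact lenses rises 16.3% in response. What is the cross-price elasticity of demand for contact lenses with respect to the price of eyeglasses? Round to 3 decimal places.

1.087

ε = (%ΔQ of contact lenses) / (%ΔP of eyeglasses) = (16.3%) / (15%) ≈ 1.087.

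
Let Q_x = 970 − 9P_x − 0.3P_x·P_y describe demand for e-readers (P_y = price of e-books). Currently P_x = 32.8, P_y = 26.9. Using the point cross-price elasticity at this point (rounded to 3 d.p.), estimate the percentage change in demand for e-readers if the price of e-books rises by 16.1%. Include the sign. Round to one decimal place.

At P_x = 32.8, P_y = 26.9: Q_x = 410.104.
∂Q_x/∂P_y = -0.3P_x = -9.8400.
ε = (∂Q_x/∂P_y)(P_y/Q_x) = -9.8400 × 26.9/410.104 ≈ -0.645.
%ΔQ_x ≈ ε × %ΔP_y = -0.645 × (16.1%) = -10.4%.

-10.4%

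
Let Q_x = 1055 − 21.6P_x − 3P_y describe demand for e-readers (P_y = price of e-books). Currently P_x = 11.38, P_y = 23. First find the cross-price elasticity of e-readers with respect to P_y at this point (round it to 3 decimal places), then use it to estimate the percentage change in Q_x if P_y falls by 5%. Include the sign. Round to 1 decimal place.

0.5%

At P_x = 11.38, P_y = 23: Q_x = 740.192.
∂Q_x/∂P_y = -3.
ε = (∂Q_x/∂P_y)(P_y/Q_x) = -3.0000 × 23/740.192 ≈ -0.093.
%ΔQ_x ≈ ε × %ΔP_y = -0.093 × (-5%) = 0.5%.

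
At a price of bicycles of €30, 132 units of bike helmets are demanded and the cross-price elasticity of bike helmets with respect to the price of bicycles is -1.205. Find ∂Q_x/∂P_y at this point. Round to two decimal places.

-5.30

ε = (∂Q_x/∂P_y)·(P_y/Q_x) ⇒ ∂Q_x/∂P_y = ε·Q_x/P_y = -1.205 × 132/30 ≈ -5.30.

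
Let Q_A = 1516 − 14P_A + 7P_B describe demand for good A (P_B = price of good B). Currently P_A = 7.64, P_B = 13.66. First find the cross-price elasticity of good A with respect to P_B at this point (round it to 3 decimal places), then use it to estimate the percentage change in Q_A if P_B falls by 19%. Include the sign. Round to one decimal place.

-1.2%

At P_A = 7.64, P_B = 13.66: Q_A = 1504.66.
∂Q_A/∂P_B = 7.
ε = (∂Q_A/∂P_B)(P_B/Q_A) = 7.0000 × 13.66/1504.66 ≈ 0.064.
%ΔQ_A ≈ ε × %ΔP_B = 0.064 × (-19%) = -1.2%.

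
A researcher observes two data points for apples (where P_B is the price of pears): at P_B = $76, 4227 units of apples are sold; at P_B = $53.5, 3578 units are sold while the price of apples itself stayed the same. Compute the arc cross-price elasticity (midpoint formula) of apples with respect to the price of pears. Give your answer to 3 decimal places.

ΔQ_A = 3578 − 4227 = -649; ΔP_B = 53.5 − 76 = -22.5.
Midpoints: Q̄_A = 3902.5, P̄_B = 64.75.
ε = (ΔQ_A/Q̄_A)/(ΔP_B/P̄_B) = (-649/3902.5)/(-22.5/64.75) ≈ 0.479.
ε > 0: apples and pears are substitutes.

0.479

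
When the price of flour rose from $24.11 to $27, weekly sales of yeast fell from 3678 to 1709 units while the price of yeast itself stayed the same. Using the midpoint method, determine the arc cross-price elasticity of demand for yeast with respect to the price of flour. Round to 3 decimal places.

-6.464

ΔQ_A = 1709 − 3678 = -1969; ΔP_B = 27 − 24.11 = 2.89.
Midpoints: Q̄_A = 2693.5, P̄_B = 25.55.
ε = (ΔQ_A/Q̄_A)/(ΔP_B/P̄_B) = (-1969/2693.5)/(2.89/25.55) ≈ -6.464.
ε < 0: yeast and flour are complements.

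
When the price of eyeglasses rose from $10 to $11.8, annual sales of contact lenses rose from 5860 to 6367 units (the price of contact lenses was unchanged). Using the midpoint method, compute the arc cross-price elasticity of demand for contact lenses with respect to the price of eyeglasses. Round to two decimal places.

ΔQ_A = 6367 − 5860 = 507; ΔP_B = 11.8 − 10 = 1.8.
Midpoints: Q̄_A = 6113.5, P̄_B = 10.90.
ε = (ΔQ_A/Q̄_A)/(ΔP_B/P̄_B) = (507/6113.5)/(1.8/10.90) ≈ 0.50.

0.50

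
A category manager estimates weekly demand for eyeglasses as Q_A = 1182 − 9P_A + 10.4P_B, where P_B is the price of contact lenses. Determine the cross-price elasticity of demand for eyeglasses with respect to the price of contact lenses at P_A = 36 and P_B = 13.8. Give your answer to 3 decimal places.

At P_A = 36 and P_B = 13.8: Q_A = 1001.52.
∂Q_A/∂P_B = 10.4.
ε = (∂Q_A/∂P_B)(P_B/Q_A) = 10.4 × (13.8/1001.52) ≈ 0.143.
Since ε > 0, eyeglasses and contact lenses are substitutes.

0.143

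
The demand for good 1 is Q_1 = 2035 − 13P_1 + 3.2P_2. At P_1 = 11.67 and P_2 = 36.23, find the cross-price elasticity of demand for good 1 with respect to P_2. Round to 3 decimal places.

At P_1 = 11.67 and P_2 = 36.23: Q_1 = 1999.226.
∂Q_1/∂P_2 = 3.2.
ε = (∂Q_1/∂P_2)(P_2/Q_1) = 3.2 × (36.23/1999.226) ≈ 0.058.

0.058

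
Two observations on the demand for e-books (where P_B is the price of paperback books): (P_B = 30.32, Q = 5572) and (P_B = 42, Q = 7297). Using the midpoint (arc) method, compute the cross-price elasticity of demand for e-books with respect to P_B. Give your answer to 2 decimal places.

ΔQ_A = 7297 − 5572 = 1725; ΔP_B = 42 − 30.32 = 11.68.
Midpoints: Q̄_A = 6434.5, P̄_B = 36.16.
ε = (ΔQ_A/Q̄_A)/(ΔP_B/P̄_B) = (1725/6434.5)/(11.68/36.16) ≈ 0.83.
ε > 0: e-books and paperback books are substitutes.

0.83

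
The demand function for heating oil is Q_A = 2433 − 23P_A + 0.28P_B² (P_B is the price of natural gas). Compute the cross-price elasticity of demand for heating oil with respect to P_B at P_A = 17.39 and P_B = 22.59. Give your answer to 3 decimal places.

0.131

At P_A = 17.39 and P_B = 22.59: Q_A = 2175.916.
∂Q_A/∂P_B = 0.56P_B = 0.56(22.59) = 12.6504.
ε = (∂Q_A/∂P_B)(P_B/Q_A) = 12.6504 × (22.59/2175.916) ≈ 0.131.
ε > 0: substitutes.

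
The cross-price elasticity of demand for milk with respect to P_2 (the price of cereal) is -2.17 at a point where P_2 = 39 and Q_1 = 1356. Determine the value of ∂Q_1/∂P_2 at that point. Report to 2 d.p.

-75.45

ε = (∂Q_1/∂P_2)·(P_2/Q_1) ⇒ ∂Q_1/∂P_2 = ε·Q_1/P_2 = -2.17 × 1356/39 ≈ -75.45.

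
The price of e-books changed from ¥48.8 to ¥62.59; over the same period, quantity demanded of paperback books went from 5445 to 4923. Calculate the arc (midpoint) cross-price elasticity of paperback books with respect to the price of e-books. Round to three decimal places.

-0.407

ΔQ_A = 4923 − 5445 = -522; ΔP_B = 62.59 − 48.8 = 13.79.
Midpoints: Q̄_A = 5184.0, P̄_B = 55.70.
ε = (ΔQ_A/Q̄_A)/(ΔP_B/P̄_B) = (-522/5184.0)/(13.79/55.70) ≈ -0.407.
ε < 0: paperback books and e-books are complements.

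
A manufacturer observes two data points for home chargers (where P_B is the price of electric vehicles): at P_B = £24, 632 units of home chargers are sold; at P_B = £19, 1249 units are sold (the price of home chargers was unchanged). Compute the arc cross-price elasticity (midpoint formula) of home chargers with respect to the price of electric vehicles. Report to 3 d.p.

ΔQ_A = 1249 − 632 = 617; ΔP_B = 19 − 24 = -5.
Midpoints: Q̄_A = 940.5, P̄_B = 21.50.
ε = (ΔQ_A/Q̄_A)/(ΔP_B/P̄_B) = (617/940.5)/(-5/21.50) ≈ -2.821.
ε < 0: home chargers and electric vehicles are complements.

-2.821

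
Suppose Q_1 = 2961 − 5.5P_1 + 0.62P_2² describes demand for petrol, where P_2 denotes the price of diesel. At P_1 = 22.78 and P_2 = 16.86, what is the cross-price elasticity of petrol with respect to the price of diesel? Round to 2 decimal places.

0.12

At P_1 = 22.78 and P_2 = 16.86: Q_1 = 3011.951.
∂Q_1/∂P_2 = 1.24P_2 = 1.24(16.86) = 20.9064.
ε = (∂Q_1/∂P_2)(P_2/Q_1) = 20.9064 × (16.86/3011.951) ≈ 0.12.
ε > 0: substitutes.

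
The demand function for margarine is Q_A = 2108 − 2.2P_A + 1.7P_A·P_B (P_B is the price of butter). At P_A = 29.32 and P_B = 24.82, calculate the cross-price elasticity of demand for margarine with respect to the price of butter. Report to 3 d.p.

0.377

At P_A = 29.32 and P_B = 24.82: Q_A = 3280.624.
∂Q_A/∂P_B = 1.7P_A = 1.7(29.32) = 49.8440.
ε = (∂Q_A/∂P_B)(P_B/Q_A) = 49.8440 × (24.82/3280.624) ≈ 0.377.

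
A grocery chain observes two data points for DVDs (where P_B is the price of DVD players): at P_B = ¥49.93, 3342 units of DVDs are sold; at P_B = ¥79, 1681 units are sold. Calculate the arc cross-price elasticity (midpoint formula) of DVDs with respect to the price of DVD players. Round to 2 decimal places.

ΔQ_A = 1681 − 3342 = -1661; ΔP_B = 79 − 49.93 = 29.07.
Midpoints: Q̄_A = 2511.5, P̄_B = 64.47.
ε = (ΔQ_A/Q̄_A)/(ΔP_B/P̄_B) = (-1661/2511.5)/(29.07/64.47) ≈ -1.47.
ε < 0: DVDs and DVD players are complements.

-1.47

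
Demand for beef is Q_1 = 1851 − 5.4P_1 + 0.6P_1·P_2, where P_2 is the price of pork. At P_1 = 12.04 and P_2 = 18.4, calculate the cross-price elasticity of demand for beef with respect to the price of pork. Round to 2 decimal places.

0.07

At P_1 = 12.04 and P_2 = 18.4: Q_1 = 1918.906.
∂Q_1/∂P_2 = 0.6P_1 = 0.6(12.04) = 7.2240.
ε = (∂Q_1/∂P_2)(P_2/Q_1) = 7.2240 × (18.4/1918.906) ≈ 0.07.
ε > 0: substitutes.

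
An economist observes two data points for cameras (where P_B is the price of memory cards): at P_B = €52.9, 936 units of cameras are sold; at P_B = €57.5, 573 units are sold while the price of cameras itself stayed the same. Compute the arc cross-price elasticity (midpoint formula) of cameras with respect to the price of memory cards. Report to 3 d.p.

ΔQ_A = 573 − 936 = -363; ΔP_B = 57.5 − 52.9 = 4.6.
Midpoints: Q̄_A = 754.5, P̄_B = 55.20.
ε = (ΔQ_A/Q̄_A)/(ΔP_B/P̄_B) = (-363/754.5)/(4.6/55.20) ≈ -5.773.
ε < 0: cameras and memory cards are complements.

-5.773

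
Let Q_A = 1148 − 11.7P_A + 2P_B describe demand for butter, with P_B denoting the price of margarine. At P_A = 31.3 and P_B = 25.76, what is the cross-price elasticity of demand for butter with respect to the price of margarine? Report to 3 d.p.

0.062

At P_A = 31.3 and P_B = 25.76: Q_A = 833.31.
∂Q_A/∂P_B = 2.
ε = (∂Q_A/∂P_B)(P_B/Q_A) = 2 × (25.76/833.31) ≈ 0.062.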